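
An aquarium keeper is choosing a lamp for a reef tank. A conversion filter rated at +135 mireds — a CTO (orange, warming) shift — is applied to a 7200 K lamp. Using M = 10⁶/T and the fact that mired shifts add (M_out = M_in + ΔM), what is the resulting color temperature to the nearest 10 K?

3650 K

M_in = 10⁶/7200 = 138.89 mireds.
M_out = 138.89 + (+135) = 273.89 mireds.
T_out = 10⁶/273.89 = 3651.1 K → 3650 K.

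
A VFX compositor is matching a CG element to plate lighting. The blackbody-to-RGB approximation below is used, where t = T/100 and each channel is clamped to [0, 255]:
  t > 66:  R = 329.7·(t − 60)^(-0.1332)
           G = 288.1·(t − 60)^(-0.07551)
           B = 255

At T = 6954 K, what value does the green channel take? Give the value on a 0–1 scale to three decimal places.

0.953

t = 6954/100 = 69.54; the t > 66 branch applies.
G = 288.1·(69.54 − 60)^(-0.07551) = 288.1·9.54^(-0.07551) = 288.1·0.84340 = 242.984.
On a 0–1 scale: 242.984/255 = 0.9529 → 0.953.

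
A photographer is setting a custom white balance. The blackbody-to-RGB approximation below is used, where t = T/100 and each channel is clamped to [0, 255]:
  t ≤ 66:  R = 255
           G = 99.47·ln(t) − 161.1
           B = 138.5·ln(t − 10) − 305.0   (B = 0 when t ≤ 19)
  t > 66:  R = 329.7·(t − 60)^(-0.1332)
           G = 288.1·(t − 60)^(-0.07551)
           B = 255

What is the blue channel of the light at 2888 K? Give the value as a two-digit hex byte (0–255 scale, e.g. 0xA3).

0x66

t = 2888/100 = 28.88; the t ≤ 66 branch applies.
B = 138.5·ln(28.88 − 10) − 305.0 = 138.5·ln 18.88 − 305.0 = 138.5·2.9381 − 305.0 = 101.927.
Rounded: 102; in hex, 0x66.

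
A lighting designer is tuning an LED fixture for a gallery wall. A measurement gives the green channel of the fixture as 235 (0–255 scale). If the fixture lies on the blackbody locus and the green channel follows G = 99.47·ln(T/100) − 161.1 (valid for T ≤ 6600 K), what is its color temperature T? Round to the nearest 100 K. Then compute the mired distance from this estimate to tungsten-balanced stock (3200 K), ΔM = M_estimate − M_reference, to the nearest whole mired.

-127 mireds

ln t = (235 + 161.1) / 99.47 = 3.9821.
t = e^3.9821 = 53.630.
T = 100·t = 5363 K → 5400 K to the nearest 100 K.
M_estimate = 10⁶/5400 = 185.19; M_reference = 10⁶/3200 = 312.50.
ΔM = 185.19 − 312.50 = -127.31 → -127 mireds.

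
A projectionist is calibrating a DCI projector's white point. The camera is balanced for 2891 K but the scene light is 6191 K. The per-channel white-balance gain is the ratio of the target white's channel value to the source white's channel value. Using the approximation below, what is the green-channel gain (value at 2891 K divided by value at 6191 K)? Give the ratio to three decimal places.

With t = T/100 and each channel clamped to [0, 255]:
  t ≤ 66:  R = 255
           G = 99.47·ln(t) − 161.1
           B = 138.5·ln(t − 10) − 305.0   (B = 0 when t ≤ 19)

0.696

At 6191 K (t = 61.91):
  G = 99.47·ln 61.91 − 161.1 = 99.47·4.1257 − 161.1 = 249.282.
At 2891 K (t = 28.91):
  G = 99.47·ln 28.91 − 161.1 = 99.47·3.3642 − 161.1 = 173.536.
Gain = 173.536 / 249.282 = 0.6961 → 0.696.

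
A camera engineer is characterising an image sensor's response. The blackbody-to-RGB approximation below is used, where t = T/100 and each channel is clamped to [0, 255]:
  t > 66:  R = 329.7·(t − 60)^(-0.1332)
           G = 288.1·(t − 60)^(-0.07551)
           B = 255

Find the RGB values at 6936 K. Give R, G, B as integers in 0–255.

R=245, G=243, B=255

t = 6936/100 = 69.36; the t > 66 branch applies.
R = 329.7·(69.36 − 60)^(-0.1332) = 329.7·9.36^(-0.1332) = 329.7·0.74238 = 244.763.
G = 288.1·(69.36 − 60)^(-0.07551) = 288.1·9.36^(-0.07551) = 288.1·0.84462 = 243.334.
B = 255 by definition for t > 66.
Rounded: (245, 243, 255).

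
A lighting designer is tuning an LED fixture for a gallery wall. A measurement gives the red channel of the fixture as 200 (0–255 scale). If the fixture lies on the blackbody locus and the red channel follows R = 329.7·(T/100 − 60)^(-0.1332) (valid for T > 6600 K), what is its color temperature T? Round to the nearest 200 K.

(t − 60)^(-0.1332) = 200/329.7 = 0.60661.
t − 60 = 0.60661^(1/-0.1332) = 0.60661^(-7.508) = 42.638, so t = 102.638.
T = 100·t = 10264 K → 10200 K to the nearest 200 K.

10200 K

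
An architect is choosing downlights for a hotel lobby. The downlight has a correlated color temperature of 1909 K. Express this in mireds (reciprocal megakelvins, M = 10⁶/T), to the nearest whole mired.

M = 10⁶ / 1909 = 523.834 → 524 mireds.

524 mireds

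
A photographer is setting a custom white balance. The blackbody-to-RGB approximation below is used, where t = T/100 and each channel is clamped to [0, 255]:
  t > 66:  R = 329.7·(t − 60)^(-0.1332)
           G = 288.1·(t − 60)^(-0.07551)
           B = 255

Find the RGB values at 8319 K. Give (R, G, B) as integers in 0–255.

(217, 227, 255)

t = 8319/100 = 83.19; the t > 66 branch applies.
R = 329.7·(83.19 − 60)^(-0.1332) = 329.7·23.19^(-0.1332) = 329.7·0.65787 = 216.901.
G = 288.1·(83.19 − 60)^(-0.07551) = 288.1·23.19^(-0.07551) = 288.1·0.78869 = 227.221.
B = 255 by definition for t > 66.
Rounded: (217, 227, 255).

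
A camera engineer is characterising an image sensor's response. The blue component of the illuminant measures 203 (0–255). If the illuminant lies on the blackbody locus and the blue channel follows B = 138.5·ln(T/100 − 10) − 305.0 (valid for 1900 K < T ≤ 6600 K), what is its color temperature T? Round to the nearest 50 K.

4900 K

ln(t − 10) = (203 + 305.0) / 138.5 = 3.6679.
t − 10 = e^3.6679 = 39.168, so t = 49.168.
T = 100·t = 4917 K → 4900 K to the nearest 50 K.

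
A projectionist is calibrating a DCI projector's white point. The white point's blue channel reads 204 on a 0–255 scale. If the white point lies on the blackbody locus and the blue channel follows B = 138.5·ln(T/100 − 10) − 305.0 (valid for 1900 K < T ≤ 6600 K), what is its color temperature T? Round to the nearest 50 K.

4950 K

ln(t − 10) = (204 + 305.0) / 138.5 = 3.6751.
t − 10 = e^3.6751 = 39.452, so t = 49.452.
T = 100·t = 4945 K → 4950 K to the nearest 50 K.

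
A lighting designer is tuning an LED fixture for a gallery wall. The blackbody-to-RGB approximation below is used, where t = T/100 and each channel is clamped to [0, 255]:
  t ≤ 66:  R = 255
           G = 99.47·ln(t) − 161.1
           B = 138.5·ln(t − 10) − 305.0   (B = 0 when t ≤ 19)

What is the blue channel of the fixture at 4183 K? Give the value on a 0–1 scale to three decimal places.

t = 4183/100 = 41.83; the t ≤ 66 branch applies.
B = 138.5·ln(41.83 − 10) − 305.0 = 138.5·ln 31.83 − 305.0 = 138.5·3.4604 − 305.0 = 174.267.
On a 0–1 scale: 174.267/255 = 0.6834 → 0.683.

0.683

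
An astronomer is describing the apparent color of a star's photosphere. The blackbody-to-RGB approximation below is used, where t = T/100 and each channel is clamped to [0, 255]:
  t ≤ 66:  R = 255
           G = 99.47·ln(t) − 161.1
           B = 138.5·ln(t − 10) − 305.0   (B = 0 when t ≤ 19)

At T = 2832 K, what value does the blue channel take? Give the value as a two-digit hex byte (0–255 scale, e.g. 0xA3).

t = 2832/100 = 28.32; the t ≤ 66 branch applies.
B = 138.5·ln(28.32 − 10) − 305.0 = 138.5·ln 18.32 − 305.0 = 138.5·2.9080 − 305.0 = 97.757.
Rounded: 98; in hex, 0x62.

0x62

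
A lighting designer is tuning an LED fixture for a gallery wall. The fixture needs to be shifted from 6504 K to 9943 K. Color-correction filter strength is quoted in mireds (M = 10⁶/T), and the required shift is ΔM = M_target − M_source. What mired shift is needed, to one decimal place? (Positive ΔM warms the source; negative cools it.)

M_source = 10⁶/6504 = 153.752; M_target = 10⁶/9943 = 100.573.
ΔM = 100.573 − 153.752 = -53.178 → -53.2 mireds, a cooling shift.

-53.2 mireds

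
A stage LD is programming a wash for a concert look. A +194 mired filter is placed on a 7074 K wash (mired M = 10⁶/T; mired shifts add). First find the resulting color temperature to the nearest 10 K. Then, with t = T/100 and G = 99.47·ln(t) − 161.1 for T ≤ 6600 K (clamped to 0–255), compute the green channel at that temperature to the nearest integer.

M_in = 10⁶/7074 = 141.36; M_out = 141.36 + (+194) = 335.36.
T_out = 10⁶/335.36 = 2981.8 K → 2980 K; t = 29.8.
G = 99.47·ln 29.8 − 161.1 = 99.47·3.3945 − 161.1 = 176.552.
Rounded: 177.

177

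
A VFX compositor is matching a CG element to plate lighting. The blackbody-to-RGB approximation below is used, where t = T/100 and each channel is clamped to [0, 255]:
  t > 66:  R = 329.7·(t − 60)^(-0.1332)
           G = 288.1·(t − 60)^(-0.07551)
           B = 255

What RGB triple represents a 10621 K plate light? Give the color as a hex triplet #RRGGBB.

#C6D8FF

t = 10621/100 = 106.21; the t > 66 branch applies.
R = 329.7·(106.21 − 60)^(-0.1332) = 329.7·46.21^(-0.1332) = 329.7·0.60015 = 197.868.
G = 288.1·(106.21 − 60)^(-0.07551) = 288.1·46.21^(-0.07551) = 288.1·0.74868 = 215.694.
B = 255 by definition for t > 66.
Rounded: (198, 216, 255).
In hex: #C6D8FF.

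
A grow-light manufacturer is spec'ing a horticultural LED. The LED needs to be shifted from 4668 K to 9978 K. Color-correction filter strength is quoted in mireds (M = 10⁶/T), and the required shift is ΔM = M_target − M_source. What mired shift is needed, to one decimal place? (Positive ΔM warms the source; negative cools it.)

M_source = 10⁶/4668 = 214.225; M_target = 10⁶/9978 = 100.220.
ΔM = 100.220 − 214.225 = -114.004 → -114.0 mireds, a cooling shift.

-114.0 mireds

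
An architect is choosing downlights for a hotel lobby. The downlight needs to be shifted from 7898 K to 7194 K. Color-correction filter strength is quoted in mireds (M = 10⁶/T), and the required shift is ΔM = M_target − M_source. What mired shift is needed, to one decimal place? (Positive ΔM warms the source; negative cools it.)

+12.4 mireds

M_source = 10⁶/7898 = 126.614; M_target = 10⁶/7194 = 139.005.
ΔM = 139.005 − 126.614 = 12.390 → +12.4 mireds, a warming shift.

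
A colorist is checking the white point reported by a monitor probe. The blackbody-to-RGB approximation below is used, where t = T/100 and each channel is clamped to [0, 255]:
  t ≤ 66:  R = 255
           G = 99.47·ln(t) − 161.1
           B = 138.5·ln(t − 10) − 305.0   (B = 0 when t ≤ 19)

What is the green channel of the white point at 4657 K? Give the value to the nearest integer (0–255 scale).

t = 4657/100 = 46.57; the t ≤ 66 branch applies.
G = 99.47·ln 46.57 − 161.1 = 99.47·3.8410 − 161.1 = 220.960.
Rounded: 221.

221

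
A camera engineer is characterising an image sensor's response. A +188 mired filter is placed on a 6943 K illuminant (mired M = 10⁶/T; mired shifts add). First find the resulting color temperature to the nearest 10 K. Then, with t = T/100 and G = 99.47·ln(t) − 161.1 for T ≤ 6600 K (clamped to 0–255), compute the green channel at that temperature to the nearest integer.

178

M_in = 10⁶/6943 = 144.03; M_out = 144.03 + (+188) = 332.03.
T_out = 10⁶/332.03 = 3011.8 K → 3010 K; t = 30.1.
G = 99.47·ln 30.1 − 161.1 = 99.47·3.4045 − 161.1 = 177.548.
Rounded: 178.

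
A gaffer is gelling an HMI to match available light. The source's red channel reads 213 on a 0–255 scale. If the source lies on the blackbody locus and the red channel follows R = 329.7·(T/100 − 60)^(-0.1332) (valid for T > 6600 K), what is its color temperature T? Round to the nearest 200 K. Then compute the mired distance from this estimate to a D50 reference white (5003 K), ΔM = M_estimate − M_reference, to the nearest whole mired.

-84 mireds

(t − 60)^(-0.1332) = 213/329.7 = 0.64604.
t − 60 = 0.64604^(1/-0.1332) = 0.64604^(-7.508) = 26.575, so t = 86.575.
T = 100·t = 8657 K → 8600 K to the nearest 200 K.
M_estimate = 10⁶/8600 = 116.28; M_reference = 10⁶/5003 = 199.88.
ΔM = 116.28 − 199.88 = -83.60 → -84 mireds.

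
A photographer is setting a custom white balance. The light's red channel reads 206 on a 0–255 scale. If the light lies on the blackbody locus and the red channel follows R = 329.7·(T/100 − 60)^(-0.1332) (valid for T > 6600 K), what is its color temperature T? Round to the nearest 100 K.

9400 K

(t − 60)^(-0.1332) = 206/329.7 = 0.62481.
t − 60 = 0.62481^(1/-0.1332) = 0.62481^(-7.508) = 34.152, so t = 94.152.
T = 100·t = 9415 K → 9400 K to the nearest 100 K.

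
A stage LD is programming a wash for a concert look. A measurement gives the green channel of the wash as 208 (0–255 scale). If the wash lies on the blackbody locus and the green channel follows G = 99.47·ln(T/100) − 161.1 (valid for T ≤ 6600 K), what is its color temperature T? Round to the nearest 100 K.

4100 K

ln t = (208 + 161.1) / 99.47 = 3.7107.
t = e^3.7107 = 40.881.
T = 100·t = 4088 K → 4100 K to the nearest 100 K.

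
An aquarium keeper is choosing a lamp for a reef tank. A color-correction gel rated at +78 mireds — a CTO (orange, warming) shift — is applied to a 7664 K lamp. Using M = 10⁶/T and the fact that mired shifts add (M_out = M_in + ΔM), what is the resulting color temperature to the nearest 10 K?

M_in = 10⁶/7664 = 130.48 mireds.
M_out = 130.48 + (+78) = 208.48 mireds.
T_out = 10⁶/208.48 = 4796.6 K → 4800 K.

4800 K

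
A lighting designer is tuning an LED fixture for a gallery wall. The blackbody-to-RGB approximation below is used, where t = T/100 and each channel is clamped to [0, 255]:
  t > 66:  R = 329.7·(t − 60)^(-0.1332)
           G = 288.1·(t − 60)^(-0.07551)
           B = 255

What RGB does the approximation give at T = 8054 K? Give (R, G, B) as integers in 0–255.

(220, 229, 255)

t = 8054/100 = 80.54; the t > 66 branch applies.
R = 329.7·(80.54 − 60)^(-0.1332) = 329.7·20.54^(-0.1332) = 329.7·0.66859 = 220.435.
G = 288.1·(80.54 − 60)^(-0.07551) = 288.1·20.54^(-0.07551) = 288.1·0.79595 = 229.313.
B = 255 by definition for t > 66.
Rounded: (220, 229, 255).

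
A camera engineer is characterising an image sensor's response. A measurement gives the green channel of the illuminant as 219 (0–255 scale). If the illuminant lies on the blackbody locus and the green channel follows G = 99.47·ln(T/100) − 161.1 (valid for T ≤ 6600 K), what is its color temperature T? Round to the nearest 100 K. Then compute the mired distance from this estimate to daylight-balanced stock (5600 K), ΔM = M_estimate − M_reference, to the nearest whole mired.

+39 mireds

ln t = (219 + 161.1) / 99.47 = 3.8213.
t = e^3.8213 = 45.661.
T = 100·t = 4566 K → 4600 K to the nearest 100 K.
M_estimate = 10⁶/4600 = 217.39; M_reference = 10⁶/5600 = 178.57.
ΔM = 217.39 − 178.57 = 38.82 → +39 mireds.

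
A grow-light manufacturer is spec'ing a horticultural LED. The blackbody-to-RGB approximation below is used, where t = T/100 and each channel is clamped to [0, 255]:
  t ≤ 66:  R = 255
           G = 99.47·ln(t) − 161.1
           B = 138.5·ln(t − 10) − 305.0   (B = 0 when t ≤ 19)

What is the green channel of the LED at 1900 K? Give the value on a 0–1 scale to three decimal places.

0.517

t = 1900/100 = 19; the t ≤ 66 branch applies.
G = 99.47·ln 19 − 161.1 = 99.47·2.9444 − 161.1 = 131.783.
On a 0–1 scale: 131.783/255 = 0.5168 → 0.517.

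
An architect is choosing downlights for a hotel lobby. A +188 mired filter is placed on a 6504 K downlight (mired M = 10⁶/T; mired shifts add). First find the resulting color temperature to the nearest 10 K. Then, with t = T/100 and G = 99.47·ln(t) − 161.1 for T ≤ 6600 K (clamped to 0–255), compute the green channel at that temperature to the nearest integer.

175

M_in = 10⁶/6504 = 153.75; M_out = 153.75 + (+188) = 341.75.
T_out = 10⁶/341.75 = 2926.1 K → 2930 K; t = 29.3.
G = 99.47·ln 29.3 − 161.1 = 99.47·3.3776 − 161.1 = 174.869.
Rounded: 175.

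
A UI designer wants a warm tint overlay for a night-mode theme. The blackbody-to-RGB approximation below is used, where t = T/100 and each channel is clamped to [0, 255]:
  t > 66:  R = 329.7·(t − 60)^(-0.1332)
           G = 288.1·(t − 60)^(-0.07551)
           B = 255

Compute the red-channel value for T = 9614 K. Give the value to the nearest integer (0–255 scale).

t = 9614/100 = 96.14; the t > 66 branch applies.
R = 329.7·(96.14 − 60)^(-0.1332) = 329.7·36.14^(-0.1332) = 329.7·0.62012 = 204.454.
Rounded: 204.

204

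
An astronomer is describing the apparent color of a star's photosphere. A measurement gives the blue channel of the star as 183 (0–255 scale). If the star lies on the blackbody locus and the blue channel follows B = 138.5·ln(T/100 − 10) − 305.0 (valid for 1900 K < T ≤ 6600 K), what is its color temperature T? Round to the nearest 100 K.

ln(t − 10) = (183 + 305.0) / 138.5 = 3.5235.
t − 10 = e^3.5235 = 33.902, so t = 43.902.
T = 100·t = 4390 K → 4400 K to the nearest 100 K.

4400 K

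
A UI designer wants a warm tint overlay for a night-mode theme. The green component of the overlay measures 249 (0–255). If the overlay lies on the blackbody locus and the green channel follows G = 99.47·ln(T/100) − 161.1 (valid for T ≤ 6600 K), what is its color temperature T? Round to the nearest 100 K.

6200 K

ln t = (249 + 161.1) / 99.47 = 4.1229.
t = e^4.1229 = 61.735.
T = 100·t = 6174 K → 6200 K to the nearest 100 K.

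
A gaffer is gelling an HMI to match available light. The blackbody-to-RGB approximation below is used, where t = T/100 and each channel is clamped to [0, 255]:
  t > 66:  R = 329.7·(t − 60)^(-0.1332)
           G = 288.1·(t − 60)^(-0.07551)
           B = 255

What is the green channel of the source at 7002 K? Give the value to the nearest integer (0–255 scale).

242

t = 7002/100 = 70.02; the t > 66 branch applies.
G = 288.1·(70.02 − 60)^(-0.07551) = 288.1·10.02^(-0.07551) = 288.1·0.84028 = 242.085.
Rounded: 242.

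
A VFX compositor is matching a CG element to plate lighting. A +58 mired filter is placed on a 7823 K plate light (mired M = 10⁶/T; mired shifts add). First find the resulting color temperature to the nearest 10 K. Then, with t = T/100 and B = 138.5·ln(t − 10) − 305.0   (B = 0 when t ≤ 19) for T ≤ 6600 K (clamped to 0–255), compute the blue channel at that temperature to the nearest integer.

218

M_in = 10⁶/7823 = 127.83; M_out = 127.83 + (+58) = 185.83.
T_out = 10⁶/185.83 = 5381.3 K → 5380 K; t = 53.8.
B = 138.5·ln(53.8 − 10) − 305.0 = 138.5·ln 43.8 − 305.0 = 138.5·3.7796 − 305.0 = 218.479.
Rounded: 218.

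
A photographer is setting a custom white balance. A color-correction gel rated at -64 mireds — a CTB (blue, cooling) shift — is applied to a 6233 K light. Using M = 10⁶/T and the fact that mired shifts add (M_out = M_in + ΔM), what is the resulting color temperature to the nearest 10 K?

M_in = 10⁶/6233 = 160.44 mireds.
M_out = 160.44 + (-64) = 96.44 mireds.
T_out = 10⁶/96.44 = 10369.5 K → 10370 K.

10370 K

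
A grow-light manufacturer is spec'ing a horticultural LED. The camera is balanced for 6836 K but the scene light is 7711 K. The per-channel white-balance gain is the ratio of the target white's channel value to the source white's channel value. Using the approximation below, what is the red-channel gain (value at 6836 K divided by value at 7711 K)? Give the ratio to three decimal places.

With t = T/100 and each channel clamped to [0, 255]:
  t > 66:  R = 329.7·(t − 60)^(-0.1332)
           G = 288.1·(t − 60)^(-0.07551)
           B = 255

1.100

At 7711 K (t = 77.11):
  R = 329.7·(77.11 − 60)^(-0.1332) = 329.7·17.11^(-0.1332) = 329.7·0.68506 = 225.866.
At 6836 K (t = 68.36):
  R = 329.7·(68.36 − 60)^(-0.1332) = 329.7·8.36^(-0.1332) = 329.7·0.75364 = 248.474.
Gain = 248.474 / 225.866 = 1.1001 → 1.100.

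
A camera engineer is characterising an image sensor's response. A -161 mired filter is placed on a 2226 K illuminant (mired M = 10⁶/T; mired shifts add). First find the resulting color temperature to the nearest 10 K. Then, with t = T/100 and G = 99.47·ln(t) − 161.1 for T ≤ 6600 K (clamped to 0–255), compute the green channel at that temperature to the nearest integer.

M_in = 10⁶/2226 = 449.24; M_out = 449.24 + (-161) = 288.24.
T_out = 10⁶/288.24 = 3469.4 K → 3470 K; t = 34.7.
G = 99.47·ln 34.7 − 161.1 = 99.47·3.5467 − 161.1 = 191.694.
Rounded: 192.

192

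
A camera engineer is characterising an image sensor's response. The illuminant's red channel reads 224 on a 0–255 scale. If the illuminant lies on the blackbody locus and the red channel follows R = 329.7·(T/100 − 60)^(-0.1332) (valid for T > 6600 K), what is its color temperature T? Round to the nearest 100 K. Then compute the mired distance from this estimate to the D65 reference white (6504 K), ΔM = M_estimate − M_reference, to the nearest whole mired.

(t − 60)^(-0.1332) = 224/329.7 = 0.67941.
t − 60 = 0.67941^(1/-0.1332) = 0.67941^(-7.508) = 18.209, so t = 78.209.
T = 100·t = 7821 K → 7800 K to the nearest 100 K.
M_estimate = 10⁶/7800 = 128.21; M_reference = 10⁶/6504 = 153.75.
ΔM = 128.21 − 153.75 = -25.55 → -26 mireds.

-26 mireds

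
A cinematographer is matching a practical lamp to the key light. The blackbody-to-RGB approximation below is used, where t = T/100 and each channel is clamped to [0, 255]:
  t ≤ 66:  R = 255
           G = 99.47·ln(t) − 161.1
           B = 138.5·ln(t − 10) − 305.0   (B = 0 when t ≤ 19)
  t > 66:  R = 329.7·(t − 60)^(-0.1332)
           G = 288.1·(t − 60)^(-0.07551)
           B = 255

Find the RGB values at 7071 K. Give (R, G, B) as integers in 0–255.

(240, 241, 255)

t = 7071/100 = 70.71; the t > 66 branch applies.
R = 329.7·(70.71 − 60)^(-0.1332) = 329.7·10.71^(-0.1332) = 329.7·0.72918 = 240.409.
G = 288.1·(70.71 − 60)^(-0.07551) = 288.1·10.71^(-0.07551) = 288.1·0.83607 = 240.871.
B = 255 by definition for t > 66.
Rounded: (240, 241, 255).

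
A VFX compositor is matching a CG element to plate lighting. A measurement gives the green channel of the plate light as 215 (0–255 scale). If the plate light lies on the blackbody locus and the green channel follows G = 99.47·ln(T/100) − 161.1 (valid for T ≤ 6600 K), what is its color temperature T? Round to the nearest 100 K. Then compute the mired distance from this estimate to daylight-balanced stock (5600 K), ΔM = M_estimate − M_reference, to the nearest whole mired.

+49 mireds

ln t = (215 + 161.1) / 99.47 = 3.7810.
t = e^3.7810 = 43.862.
T = 100·t = 4386 K → 4400 K to the nearest 100 K.
M_estimate = 10⁶/4400 = 227.27; M_reference = 10⁶/5600 = 178.57.
ΔM = 227.27 − 178.57 = 48.70 → +49 mireds.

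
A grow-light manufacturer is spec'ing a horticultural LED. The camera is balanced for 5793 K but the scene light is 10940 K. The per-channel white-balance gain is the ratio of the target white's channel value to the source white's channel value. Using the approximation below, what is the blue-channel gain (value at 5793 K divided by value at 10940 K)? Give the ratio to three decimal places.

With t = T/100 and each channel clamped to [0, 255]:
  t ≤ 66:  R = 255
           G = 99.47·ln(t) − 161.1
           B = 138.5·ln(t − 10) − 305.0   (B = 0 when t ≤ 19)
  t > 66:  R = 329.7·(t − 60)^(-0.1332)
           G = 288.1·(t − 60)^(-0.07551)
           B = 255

0.906

At 10940 K (t = 109.4):
  B = 255 by definition for t > 66.
At 5793 K (t = 57.93):
  B = 138.5·ln(57.93 − 10) − 305.0 = 138.5·ln 47.93 − 305.0 = 138.5·3.8697 − 305.0 = 230.959.
Gain = 230.959 / 255.000 = 0.9057 → 0.906.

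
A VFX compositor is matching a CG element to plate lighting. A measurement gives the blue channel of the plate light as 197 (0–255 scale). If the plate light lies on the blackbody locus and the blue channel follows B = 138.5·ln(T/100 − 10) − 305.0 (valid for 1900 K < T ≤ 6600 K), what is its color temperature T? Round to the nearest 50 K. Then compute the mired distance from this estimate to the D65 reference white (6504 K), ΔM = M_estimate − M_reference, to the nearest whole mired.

ln(t − 10) = (197 + 305.0) / 138.5 = 3.6245.
t − 10 = e^3.6245 = 37.508, so t = 47.508.
T = 100·t = 4751 K → 4750 K to the nearest 50 K.
M_estimate = 10⁶/4750 = 210.53; M_reference = 10⁶/6504 = 153.75.
ΔM = 210.53 − 153.75 = 56.77 → +57 mireds.

+57 mireds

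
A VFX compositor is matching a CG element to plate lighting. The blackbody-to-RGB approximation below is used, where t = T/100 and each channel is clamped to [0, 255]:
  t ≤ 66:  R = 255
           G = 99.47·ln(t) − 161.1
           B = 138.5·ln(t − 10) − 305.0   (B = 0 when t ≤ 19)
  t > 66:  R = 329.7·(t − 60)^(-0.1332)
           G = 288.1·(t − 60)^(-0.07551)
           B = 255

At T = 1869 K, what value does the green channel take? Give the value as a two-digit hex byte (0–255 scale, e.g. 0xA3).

t = 1869/100 = 18.69; the t ≤ 66 branch applies.
G = 99.47·ln 18.69 − 161.1 = 99.47·2.9280 − 161.1 = 130.147.
Rounded: 130; in hex, 0x82.

0x82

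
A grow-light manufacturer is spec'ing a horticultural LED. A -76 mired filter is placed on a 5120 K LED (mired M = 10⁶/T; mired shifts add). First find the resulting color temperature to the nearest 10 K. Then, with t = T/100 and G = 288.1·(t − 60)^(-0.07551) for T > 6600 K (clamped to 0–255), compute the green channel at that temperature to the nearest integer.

227

M_in = 10⁶/5120 = 195.31; M_out = 195.31 + (-76) = 119.31.
T_out = 10⁶/119.31 = 8381.4 K → 8380 K; t = 83.8.
G = 288.1·(83.8 − 60)^(-0.07551) = 288.1·23.8^(-0.07551) = 288.1·0.78714 = 226.776.
Rounded: 227.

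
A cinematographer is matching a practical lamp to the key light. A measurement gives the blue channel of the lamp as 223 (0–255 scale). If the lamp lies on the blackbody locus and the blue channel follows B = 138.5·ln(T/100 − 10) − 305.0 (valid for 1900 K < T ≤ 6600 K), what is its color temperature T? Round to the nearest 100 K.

ln(t − 10) = (223 + 305.0) / 138.5 = 3.8123.
t − 10 = e^3.8123 = 45.253, so t = 55.253.
T = 100·t = 5525 K → 5500 K to the nearest 100 K.

5500 K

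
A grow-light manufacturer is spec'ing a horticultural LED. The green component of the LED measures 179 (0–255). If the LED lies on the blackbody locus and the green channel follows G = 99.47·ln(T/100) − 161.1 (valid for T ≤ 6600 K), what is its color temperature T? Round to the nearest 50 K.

3050 K

ln t = (179 + 161.1) / 99.47 = 3.4191.
t = e^3.4191 = 30.543.
T = 100·t = 3054 K → 3050 K to the nearest 50 K.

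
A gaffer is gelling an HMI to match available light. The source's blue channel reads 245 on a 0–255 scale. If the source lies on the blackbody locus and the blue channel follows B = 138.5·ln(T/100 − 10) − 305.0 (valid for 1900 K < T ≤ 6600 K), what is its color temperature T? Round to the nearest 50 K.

ln(t − 10) = (245 + 305.0) / 138.5 = 3.9711.
t − 10 = e^3.9711 = 53.044, so t = 63.044.
T = 100·t = 6304 K → 6300 K to the nearest 50 K.

6300 K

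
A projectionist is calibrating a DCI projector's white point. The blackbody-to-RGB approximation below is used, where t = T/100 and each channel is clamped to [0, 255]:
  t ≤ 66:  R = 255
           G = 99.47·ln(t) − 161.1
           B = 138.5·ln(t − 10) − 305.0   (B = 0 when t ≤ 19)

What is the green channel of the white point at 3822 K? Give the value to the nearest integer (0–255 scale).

t = 3822/100 = 38.22; the t ≤ 66 branch applies.
G = 99.47·ln 38.22 − 161.1 = 99.47·3.6434 − 161.1 = 201.305.
Rounded: 201.

201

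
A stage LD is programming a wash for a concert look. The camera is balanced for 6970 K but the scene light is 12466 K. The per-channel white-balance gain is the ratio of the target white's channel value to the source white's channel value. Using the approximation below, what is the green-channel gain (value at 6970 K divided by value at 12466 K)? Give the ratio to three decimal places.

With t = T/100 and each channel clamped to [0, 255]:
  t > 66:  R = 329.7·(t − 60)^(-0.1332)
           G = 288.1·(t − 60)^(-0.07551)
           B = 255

At 12466 K (t = 124.66):
  G = 288.1·(124.66 − 60)^(-0.07551) = 288.1·64.66^(-0.07551) = 288.1·0.72993 = 210.292.
At 6970 K (t = 69.7):
  G = 288.1·(69.7 − 60)^(-0.07551) = 288.1·9.7^(-0.07551) = 288.1·0.84234 = 242.679.
Gain = 242.679 / 210.292 = 1.1540 → 1.154.

1.154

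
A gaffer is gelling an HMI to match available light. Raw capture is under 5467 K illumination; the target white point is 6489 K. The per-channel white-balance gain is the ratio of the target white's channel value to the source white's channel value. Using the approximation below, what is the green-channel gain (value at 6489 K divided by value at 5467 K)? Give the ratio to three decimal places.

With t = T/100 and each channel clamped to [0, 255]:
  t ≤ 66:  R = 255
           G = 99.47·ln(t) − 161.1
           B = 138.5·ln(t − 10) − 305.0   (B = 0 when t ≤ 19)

At 5467 K (t = 54.67):
  G = 99.47·ln 54.67 − 161.1 = 99.47·4.0013 − 161.1 = 236.911.
At 6489 K (t = 64.89):
  G = 99.47·ln 64.89 − 161.1 = 99.47·4.1727 − 161.1 = 253.958.
Gain = 253.958 / 236.911 = 1.0720 → 1.072.

1.072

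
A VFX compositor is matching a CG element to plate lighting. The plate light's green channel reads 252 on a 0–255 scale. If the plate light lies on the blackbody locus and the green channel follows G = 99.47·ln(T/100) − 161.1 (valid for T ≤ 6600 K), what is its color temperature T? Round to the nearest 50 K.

6350 K

ln t = (252 + 161.1) / 99.47 = 4.1530.
t = e^4.1530 = 63.625.
T = 100·t = 6363 K → 6350 K to the nearest 50 K.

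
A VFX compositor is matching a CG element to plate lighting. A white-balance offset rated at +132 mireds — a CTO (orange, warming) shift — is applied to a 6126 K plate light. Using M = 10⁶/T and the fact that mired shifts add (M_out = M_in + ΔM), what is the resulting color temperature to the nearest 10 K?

3390 K

M_in = 10⁶/6126 = 163.24 mireds.
M_out = 163.24 + (+132) = 295.24 mireds.
T_out = 10⁶/295.24 = 3387.1 K → 3390 K.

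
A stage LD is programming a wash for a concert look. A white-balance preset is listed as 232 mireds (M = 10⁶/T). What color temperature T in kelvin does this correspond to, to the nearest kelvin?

4310 K

T = 10⁶ / 232 = 4310.34 K → 4310 K.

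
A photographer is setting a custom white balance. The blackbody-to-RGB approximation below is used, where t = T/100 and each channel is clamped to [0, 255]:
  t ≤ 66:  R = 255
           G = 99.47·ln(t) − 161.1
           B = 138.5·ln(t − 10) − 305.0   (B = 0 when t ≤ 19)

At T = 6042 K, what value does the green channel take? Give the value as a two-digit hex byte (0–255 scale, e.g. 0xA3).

t = 6042/100 = 60.42; the t ≤ 66 branch applies.
G = 99.47·ln 60.42 − 161.1 = 99.47·4.1013 − 161.1 = 246.858.
Rounded: 247; in hex, 0xF7.

0xF7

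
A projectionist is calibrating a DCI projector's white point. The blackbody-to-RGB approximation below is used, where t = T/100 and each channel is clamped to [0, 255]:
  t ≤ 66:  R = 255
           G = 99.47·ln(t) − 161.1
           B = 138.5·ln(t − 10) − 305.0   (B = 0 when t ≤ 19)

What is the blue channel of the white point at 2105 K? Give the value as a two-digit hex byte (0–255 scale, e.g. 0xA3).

0x1C

t = 2105/100 = 21.05; the t ≤ 66 branch applies.
B = 138.5·ln(21.05 − 10) − 305.0 = 138.5·ln 11.05 − 305.0 = 138.5·2.4024 − 305.0 = 27.737.
Rounded: 28; in hex, 0x1C.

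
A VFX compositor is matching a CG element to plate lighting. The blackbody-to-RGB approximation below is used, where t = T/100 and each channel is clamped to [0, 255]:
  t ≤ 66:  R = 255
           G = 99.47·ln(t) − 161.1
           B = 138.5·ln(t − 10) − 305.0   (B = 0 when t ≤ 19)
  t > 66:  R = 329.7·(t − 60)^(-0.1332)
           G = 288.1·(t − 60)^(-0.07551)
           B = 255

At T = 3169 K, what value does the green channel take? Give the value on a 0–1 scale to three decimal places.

0.716

t = 3169/100 = 31.69; the t ≤ 66 branch applies.
G = 99.47·ln 31.69 − 161.1 = 99.47·3.4560 − 161.1 = 182.668.
On a 0–1 scale: 182.668/255 = 0.7163 → 0.716.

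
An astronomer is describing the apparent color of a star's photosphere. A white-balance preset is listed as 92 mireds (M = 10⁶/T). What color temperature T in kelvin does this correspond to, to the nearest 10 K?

T = 10⁶ / 92 = 10869.57 K → 10870 K.

10870 K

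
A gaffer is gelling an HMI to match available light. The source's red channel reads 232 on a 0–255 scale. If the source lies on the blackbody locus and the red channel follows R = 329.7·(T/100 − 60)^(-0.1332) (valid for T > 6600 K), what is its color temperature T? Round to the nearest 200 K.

7400 K

(t − 60)^(-0.1332) = 232/329.7 = 0.70367.
t − 60 = 0.70367^(1/-0.1332) = 0.70367^(-7.508) = 13.992, so t = 73.992.
T = 100·t = 7399 K → 7400 K to the nearest 200 K.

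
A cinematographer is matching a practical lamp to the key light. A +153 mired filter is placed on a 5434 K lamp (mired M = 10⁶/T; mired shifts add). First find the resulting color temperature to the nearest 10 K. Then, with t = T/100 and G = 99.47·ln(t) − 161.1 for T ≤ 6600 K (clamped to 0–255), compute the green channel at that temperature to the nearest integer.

M_in = 10⁶/5434 = 184.03; M_out = 184.03 + (+153) = 337.03.
T_out = 10⁶/337.03 = 2967.1 K → 2970 K; t = 29.7.
G = 99.47·ln 29.7 − 161.1 = 99.47·3.3911 − 161.1 = 176.217.
Rounded: 176.

176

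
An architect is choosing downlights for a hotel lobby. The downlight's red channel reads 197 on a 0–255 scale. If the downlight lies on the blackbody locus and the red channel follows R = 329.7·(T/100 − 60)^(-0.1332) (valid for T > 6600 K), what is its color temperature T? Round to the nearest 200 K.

10800 K

(t − 60)^(-0.1332) = 197/329.7 = 0.59751.
t − 60 = 0.59751^(1/-0.1332) = 0.59751^(-7.508) = 47.761, so t = 107.761.
T = 100·t = 10776 K → 10800 K to the nearest 200 K.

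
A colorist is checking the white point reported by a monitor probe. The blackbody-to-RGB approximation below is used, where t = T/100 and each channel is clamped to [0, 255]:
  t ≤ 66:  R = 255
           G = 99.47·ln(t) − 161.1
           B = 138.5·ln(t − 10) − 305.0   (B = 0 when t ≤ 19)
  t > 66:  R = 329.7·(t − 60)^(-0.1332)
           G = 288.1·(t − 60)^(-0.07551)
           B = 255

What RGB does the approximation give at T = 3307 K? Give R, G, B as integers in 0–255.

t = 3307/100 = 33.07; the t ≤ 66 branch applies.
R = 255 by definition for t ≤ 66.
G = 99.47·ln 33.07 − 161.1 = 99.47·3.4986 − 161.1 = 186.908.
B = 138.5·ln(33.07 − 10) − 305.0 = 138.5·ln 23.07 − 305.0 = 138.5·3.1385 − 305.0 = 129.687.
Rounded: (255, 187, 130).

R=255, G=187, B=130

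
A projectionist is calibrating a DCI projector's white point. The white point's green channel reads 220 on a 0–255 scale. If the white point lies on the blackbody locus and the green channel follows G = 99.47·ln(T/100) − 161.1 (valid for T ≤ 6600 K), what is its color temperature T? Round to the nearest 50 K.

ln t = (220 + 161.1) / 99.47 = 3.8313.
t = e^3.8313 = 46.123.
T = 100·t = 4612 K → 4600 K to the nearest 50 K.

4600 K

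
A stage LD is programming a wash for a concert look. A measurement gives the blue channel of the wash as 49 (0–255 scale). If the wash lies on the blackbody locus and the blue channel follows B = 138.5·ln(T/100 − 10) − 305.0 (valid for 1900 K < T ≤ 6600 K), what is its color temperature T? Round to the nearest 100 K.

ln(t − 10) = (49 + 305.0) / 138.5 = 2.5560.
t − 10 = e^2.5560 = 12.884, so t = 22.884.
T = 100·t = 2288 K → 2300 K to the nearest 100 K.

2300 K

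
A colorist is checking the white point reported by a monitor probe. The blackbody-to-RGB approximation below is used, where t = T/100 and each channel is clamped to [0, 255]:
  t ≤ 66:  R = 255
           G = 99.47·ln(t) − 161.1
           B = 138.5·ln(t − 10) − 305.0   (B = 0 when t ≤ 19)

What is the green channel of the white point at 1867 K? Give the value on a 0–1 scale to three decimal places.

t = 1867/100 = 18.67; the t ≤ 66 branch applies.
G = 99.47·ln 18.67 − 161.1 = 99.47·2.9269 − 161.1 = 130.041.
On a 0–1 scale: 130.041/255 = 0.5100 → 0.510.

0.510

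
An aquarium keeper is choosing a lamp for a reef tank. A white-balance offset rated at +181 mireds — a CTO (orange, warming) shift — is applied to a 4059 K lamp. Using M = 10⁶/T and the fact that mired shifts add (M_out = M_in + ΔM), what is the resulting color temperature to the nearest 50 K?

M_in = 10⁶/4059 = 246.37 mireds.
M_out = 246.37 + (+181) = 427.37 mireds.
T_out = 10⁶/427.37 = 2339.9 K → 2350 K.

2350 K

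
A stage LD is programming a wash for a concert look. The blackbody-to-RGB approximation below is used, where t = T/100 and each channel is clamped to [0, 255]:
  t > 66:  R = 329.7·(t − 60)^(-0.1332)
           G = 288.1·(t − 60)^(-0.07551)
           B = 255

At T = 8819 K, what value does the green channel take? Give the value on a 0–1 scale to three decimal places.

t = 8819/100 = 88.19; the t > 66 branch applies.
G = 288.1·(88.19 − 60)^(-0.07551) = 288.1·28.19^(-0.07551) = 288.1·0.77715 = 223.896.
On a 0–1 scale: 223.896/255 = 0.8780 → 0.878.

0.878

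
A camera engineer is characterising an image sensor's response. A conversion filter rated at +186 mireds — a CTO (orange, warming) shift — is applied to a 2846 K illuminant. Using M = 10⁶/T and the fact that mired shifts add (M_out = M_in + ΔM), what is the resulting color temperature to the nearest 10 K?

1860 K

M_in = 10⁶/2846 = 351.37 mireds.
M_out = 351.37 + (+186) = 537.37 mireds.
T_out = 10⁶/537.37 = 1860.9 K → 1860 K.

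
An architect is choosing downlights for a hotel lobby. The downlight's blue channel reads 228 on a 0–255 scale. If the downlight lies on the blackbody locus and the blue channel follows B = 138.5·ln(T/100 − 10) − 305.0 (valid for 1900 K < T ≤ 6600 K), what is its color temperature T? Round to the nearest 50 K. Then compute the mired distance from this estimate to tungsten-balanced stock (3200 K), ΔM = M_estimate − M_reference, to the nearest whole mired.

ln(t − 10) = (228 + 305.0) / 138.5 = 3.8484.
t − 10 = e^3.8484 = 46.917, so t = 56.917.
T = 100·t = 5692 K → 5700 K to the nearest 50 K.
M_estimate = 10⁶/5700 = 175.44; M_reference = 10⁶/3200 = 312.50.
ΔM = 175.44 − 312.50 = -137.06 → -137 mireds.

-137 mireds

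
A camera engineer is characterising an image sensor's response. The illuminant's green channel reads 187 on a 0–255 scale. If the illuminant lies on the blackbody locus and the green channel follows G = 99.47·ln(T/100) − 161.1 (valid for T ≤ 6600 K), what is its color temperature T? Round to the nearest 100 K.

ln t = (187 + 161.1) / 99.47 = 3.4995.
t = e^3.4995 = 33.100.
T = 100·t = 3310 K → 3300 K to the nearest 100 K.

3300 K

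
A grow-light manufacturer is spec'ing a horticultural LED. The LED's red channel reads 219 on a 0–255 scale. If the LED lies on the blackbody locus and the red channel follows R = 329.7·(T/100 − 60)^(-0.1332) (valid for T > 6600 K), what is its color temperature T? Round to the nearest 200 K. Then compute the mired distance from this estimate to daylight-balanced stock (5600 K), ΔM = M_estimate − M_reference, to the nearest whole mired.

(t − 60)^(-0.1332) = 219/329.7 = 0.66424.
t − 60 = 0.66424^(1/-0.1332) = 0.66424^(-7.508) = 21.572, so t = 81.572.
T = 100·t = 8157 K → 8200 K to the nearest 200 K.
M_estimate = 10⁶/8200 = 121.95; M_reference = 10⁶/5600 = 178.57.
ΔM = 121.95 − 178.57 = -56.62 → -57 mireds.

-57 mireds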